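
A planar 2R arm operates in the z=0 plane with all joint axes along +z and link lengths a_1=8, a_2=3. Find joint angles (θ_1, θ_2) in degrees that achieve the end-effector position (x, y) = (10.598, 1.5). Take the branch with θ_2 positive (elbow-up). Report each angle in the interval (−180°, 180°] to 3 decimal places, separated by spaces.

cos θ_2 = (114.5676−8²−3²)/(2·8·3) = 0.8660; θ_2 = 30.0039° (elbow-up)
β = atan2(1.5000,10.5980) = 8.0559°; ψ = atan2(1.5002,10.5980) = 8.0569°
θ_1 = β − ψ = -0.0009°

-0.001 30.004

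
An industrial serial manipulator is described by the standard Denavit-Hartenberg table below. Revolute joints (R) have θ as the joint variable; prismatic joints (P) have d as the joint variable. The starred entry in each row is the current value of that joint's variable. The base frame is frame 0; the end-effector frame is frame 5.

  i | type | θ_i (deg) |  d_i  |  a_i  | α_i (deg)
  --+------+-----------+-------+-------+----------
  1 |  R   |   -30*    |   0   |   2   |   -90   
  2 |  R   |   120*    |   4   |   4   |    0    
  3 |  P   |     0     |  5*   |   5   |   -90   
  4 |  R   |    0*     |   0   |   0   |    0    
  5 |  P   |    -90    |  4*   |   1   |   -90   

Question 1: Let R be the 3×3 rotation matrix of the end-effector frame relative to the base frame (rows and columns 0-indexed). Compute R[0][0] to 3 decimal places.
0.500

End-effector x-axis (col 0 of R) = (0.5000,0.8660,-0.0000)
R[0][0] = 0.5000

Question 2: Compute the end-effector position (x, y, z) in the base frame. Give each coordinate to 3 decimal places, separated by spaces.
after link 1: o_1 = (1.7321, -1.0000, 0.0000)
after link 2: o_2 = (2.0000, 3.4641, -3.4641)
after link 3: o_3 = (2.3349, 9.0442, -7.7942)
after link 4: o_4 = (2.3349, 9.0442, -7.7942)
after link 5: o_5 = (-0.1651, 11.6423, -5.7942)

-0.165 11.642 -5.794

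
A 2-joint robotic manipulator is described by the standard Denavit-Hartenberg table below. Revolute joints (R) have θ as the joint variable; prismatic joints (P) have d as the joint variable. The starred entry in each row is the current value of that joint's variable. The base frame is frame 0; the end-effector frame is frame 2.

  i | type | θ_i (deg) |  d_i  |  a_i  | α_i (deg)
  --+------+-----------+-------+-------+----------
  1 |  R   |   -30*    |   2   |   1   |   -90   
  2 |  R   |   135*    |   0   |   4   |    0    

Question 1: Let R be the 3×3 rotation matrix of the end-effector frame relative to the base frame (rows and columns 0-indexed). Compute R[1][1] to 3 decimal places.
0.354

End-effector y-axis (col 1 of R) = (-0.6124,0.3536,0.7071)
R[1][1] = 0.3536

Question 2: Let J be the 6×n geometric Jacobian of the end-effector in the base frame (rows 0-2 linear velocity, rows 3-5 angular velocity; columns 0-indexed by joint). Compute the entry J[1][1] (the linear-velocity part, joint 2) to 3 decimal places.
axis z_1 = (0.5000,0.8660,0.0000); lever o_n−o_1 = (-2.4495,1.4142,-2.8284)
cross product → J_v[:, 1] = (-2.4495,1.4142,2.8284)
J_ω[:, 1] = z_1
entry J[1][1] = 1.4142

1.414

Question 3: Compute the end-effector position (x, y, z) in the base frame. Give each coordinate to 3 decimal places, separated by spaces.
-1.583 0.914 -0.828

after link 1: o_1 = (0.8660, -0.5000, 2.0000)
after link 2: o_2 = (-1.5835, 0.9142, -0.8284)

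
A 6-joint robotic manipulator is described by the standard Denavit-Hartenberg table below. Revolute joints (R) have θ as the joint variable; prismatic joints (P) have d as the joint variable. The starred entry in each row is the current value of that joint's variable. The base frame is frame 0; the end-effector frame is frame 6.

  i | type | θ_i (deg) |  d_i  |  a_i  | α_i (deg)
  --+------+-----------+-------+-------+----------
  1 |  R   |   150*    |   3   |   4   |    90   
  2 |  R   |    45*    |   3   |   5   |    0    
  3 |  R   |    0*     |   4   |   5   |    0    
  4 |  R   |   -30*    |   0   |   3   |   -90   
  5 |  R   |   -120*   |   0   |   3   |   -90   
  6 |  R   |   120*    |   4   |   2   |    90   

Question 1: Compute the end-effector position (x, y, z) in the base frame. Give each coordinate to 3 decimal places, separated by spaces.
-9.181 17.693 9.812

after link 1: o_1 = (-3.4641, 2.0000, 3.0000)
after link 2: o_2 = (-5.0260, 6.3658, 6.5355)
after link 3: o_3 = (-6.0878, 11.5977, 10.0711)
after link 4: o_4 = (-8.5974, 13.0466, 10.8475)
after link 5: o_5 = (-6.0436, 14.5722, 10.4593)
after link 6: o_6 = (-9.1808, 17.6929, 9.8122)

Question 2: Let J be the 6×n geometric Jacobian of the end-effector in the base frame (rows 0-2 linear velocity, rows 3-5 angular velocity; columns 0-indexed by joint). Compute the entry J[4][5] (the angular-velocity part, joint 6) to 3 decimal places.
0.851

axis z_5 = (-0.4744,0.8513,0.2241); lever o_n−o_5 = (-3.1373,3.1207,-0.6470)
cross product → J_v[:, 5] = (-1.2503,-1.0102,1.1901)
J_ω[:, 5] = z_5
entry J[4][5] = 0.8513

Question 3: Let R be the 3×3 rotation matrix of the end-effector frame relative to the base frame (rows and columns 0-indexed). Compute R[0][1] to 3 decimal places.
-0.474

End-effector y-axis (col 1 of R) = (-0.4744,0.8513,0.2241)
R[0][1] = -0.4744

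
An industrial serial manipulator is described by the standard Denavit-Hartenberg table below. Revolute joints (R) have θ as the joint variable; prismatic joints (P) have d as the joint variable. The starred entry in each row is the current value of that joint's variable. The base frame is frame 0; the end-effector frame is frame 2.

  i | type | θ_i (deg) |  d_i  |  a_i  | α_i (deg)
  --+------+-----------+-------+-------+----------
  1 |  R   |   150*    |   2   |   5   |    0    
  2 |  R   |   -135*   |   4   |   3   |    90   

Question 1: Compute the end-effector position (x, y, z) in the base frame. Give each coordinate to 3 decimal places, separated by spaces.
after link 1: o_1 = (-4.3301, 2.5000, 2.0000)
after link 2: o_2 = (-1.4323, 3.2765, 6.0000)

-1.432 3.276 6.000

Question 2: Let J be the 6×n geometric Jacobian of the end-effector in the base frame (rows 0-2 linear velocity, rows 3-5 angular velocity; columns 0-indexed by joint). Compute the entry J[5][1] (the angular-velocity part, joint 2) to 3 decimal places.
axis z_1 = (0.0000,0.0000,1.0000); lever o_n−o_1 = (2.8978,0.7765,4.0000)
cross product → J_v[:, 1] = (-0.7765,2.8978,0.0000)
J_ω[:, 1] = z_1
entry J[5][1] = 1.0000

1.000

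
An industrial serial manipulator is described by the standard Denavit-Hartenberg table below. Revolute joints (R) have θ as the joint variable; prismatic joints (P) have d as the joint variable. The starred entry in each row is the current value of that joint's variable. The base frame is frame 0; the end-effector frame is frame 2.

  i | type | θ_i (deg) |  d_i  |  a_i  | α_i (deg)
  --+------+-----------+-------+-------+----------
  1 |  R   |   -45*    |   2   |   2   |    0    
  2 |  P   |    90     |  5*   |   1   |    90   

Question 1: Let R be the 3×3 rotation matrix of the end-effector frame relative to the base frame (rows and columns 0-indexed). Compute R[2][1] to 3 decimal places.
1.000

End-effector y-axis (col 1 of R) = (-0.0000,0.0000,1.0000)
R[2][1] = 1.0000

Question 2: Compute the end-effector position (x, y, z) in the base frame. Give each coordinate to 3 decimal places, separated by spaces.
after link 1: o_1 = (1.4142, -1.4142, 2.0000)
after link 2: o_2 = (2.1213, -0.7071, 7.0000)

2.121 -0.707 7.000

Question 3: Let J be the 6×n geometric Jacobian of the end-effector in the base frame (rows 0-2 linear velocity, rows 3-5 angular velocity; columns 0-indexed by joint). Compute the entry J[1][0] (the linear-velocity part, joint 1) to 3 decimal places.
axis z_0 = ẑ; lever o_n−o_0 = (2.1213,-0.7071,7.0000)
cross product → J_v[:, 0] = (0.7071,2.1213,-0.0000)
J_ω[:, 0] = z_0
entry J[1][0] = 2.1213

2.121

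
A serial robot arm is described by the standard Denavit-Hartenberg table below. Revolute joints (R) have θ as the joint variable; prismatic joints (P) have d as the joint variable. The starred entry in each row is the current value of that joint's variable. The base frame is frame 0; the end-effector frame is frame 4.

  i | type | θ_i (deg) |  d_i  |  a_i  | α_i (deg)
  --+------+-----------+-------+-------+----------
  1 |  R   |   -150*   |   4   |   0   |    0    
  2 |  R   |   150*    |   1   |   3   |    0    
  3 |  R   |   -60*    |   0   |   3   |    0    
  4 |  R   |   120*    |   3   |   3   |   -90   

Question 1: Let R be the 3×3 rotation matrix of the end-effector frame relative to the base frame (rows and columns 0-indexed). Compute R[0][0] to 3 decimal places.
0.500

End-effector x-axis (col 0 of R) = (0.5000,0.8660,0.0000)
R[0][0] = 0.5000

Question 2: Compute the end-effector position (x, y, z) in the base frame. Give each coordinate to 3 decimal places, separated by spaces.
6.000 -0.000 8.000

after link 1: o_1 = (0.0000, 0.0000, 4.0000)
after link 2: o_2 = (3.0000, 0.0000, 5.0000)
after link 3: o_3 = (4.5000, -2.5981, 5.0000)
after link 4: o_4 = (6.0000, -0.0000, 8.0000)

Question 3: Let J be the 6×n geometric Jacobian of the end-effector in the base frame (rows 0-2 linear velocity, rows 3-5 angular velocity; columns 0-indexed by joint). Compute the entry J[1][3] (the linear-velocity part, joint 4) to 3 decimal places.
1.500

axis z_3 = (0.0000,0.0000,1.0000); lever o_n−o_3 = (1.5000,2.5981,3.0000)
cross product → J_v[:, 3] = (-2.5981,1.5000,0.0000)
J_ω[:, 3] = z_3
entry J[1][3] = 1.5000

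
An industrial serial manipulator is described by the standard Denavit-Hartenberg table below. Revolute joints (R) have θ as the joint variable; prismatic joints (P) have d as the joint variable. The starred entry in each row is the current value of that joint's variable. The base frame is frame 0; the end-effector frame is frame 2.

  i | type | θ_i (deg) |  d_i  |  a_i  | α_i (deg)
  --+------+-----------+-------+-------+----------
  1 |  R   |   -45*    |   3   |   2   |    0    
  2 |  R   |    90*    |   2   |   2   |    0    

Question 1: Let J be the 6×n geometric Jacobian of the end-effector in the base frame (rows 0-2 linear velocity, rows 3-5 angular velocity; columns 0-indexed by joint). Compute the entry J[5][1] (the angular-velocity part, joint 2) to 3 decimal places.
1.000

axis z_1 = (0.0000,0.0000,1.0000); lever o_n−o_1 = (1.4142,1.4142,2.0000)
cross product → J_v[:, 1] = (-1.4142,1.4142,0.0000)
J_ω[:, 1] = z_1
entry J[5][1] = 1.0000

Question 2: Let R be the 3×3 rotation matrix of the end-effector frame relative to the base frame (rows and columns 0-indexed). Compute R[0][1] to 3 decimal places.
-0.707

End-effector y-axis (col 1 of R) = (-0.7071,0.7071,0.0000)
R[0][1] = -0.7071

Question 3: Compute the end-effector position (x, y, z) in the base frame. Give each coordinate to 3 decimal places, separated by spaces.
2.828 0.000 5.000

after link 1: o_1 = (1.4142, -1.4142, 3.0000)
after link 2: o_2 = (2.8284, 0.0000, 5.0000)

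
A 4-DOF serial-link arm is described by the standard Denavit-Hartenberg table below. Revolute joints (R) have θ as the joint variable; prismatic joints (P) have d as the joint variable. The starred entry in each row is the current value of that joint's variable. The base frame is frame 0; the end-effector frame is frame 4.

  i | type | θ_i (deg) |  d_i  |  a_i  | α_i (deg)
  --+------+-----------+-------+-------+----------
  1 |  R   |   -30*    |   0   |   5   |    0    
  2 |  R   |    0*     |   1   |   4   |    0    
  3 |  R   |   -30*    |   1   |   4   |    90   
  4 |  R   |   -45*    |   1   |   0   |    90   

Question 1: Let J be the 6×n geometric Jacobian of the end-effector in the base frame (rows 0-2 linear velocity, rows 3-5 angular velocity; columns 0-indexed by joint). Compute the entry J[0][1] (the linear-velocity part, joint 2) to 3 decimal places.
axis z_1 = (0.0000,0.0000,1.0000); lever o_n−o_1 = (4.5981,-5.9641,2.0000)
cross product → J_v[:, 1] = (5.9641,4.5981,-0.0000)
J_ω[:, 1] = z_1
entry J[0][1] = 5.9641

5.964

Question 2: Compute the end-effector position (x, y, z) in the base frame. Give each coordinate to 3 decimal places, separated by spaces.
8.928 -8.464 2.000

after link 1: o_1 = (4.3301, -2.5000, 0.0000)
after link 2: o_2 = (7.7942, -4.5000, 1.0000)
after link 3: o_3 = (9.7942, -7.9641, 2.0000)
after link 4: o_4 = (8.9282, -8.4641, 2.0000)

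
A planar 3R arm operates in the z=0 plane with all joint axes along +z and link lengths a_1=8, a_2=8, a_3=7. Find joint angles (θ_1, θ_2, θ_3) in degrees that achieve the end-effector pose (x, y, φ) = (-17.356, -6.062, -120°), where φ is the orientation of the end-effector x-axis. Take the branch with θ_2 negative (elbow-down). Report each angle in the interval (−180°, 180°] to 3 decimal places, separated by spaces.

-149.998 -60.006 90.004

wrist centre = target − a_3·(cos φ, sin φ) = (-13.8560, 0.0002)
cos θ_2 = (191.9887−8²−8²)/(2·8·8) = 0.4999; θ_2 = -60.0058° (elbow-down)
β = atan2(0.0002,-13.8560) = 179.9993°; ψ = atan2(-6.9286,11.9993) = -30.0029°
θ_1 = β − ψ = 210.0022°
θ_3 = φ − θ_1 − θ_2 = 90.0036° (wrapped to (-180°,180°])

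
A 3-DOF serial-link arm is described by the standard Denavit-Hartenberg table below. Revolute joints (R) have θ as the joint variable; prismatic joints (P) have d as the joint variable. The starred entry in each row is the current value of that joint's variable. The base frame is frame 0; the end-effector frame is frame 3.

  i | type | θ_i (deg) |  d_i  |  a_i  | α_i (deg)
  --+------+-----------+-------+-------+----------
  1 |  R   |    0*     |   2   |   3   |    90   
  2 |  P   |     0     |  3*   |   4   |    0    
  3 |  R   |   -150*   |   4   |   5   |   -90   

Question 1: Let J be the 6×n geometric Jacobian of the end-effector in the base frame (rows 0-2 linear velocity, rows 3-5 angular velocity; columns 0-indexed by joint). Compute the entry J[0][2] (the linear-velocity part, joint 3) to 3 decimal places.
axis z_2 = (0.0000,-1.0000,0.0000); lever o_n−o_2 = (-4.3301,-4.0000,-2.5000)
cross product → J_v[:, 2] = (2.5000,-0.0000,-4.3301)
J_ω[:, 2] = z_2
entry J[0][2] = 2.5000

2.500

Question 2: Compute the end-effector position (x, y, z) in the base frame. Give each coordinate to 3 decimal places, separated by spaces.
after link 1: o_1 = (3.0000, 0.0000, 2.0000)
after link 2: o_2 = (7.0000, -3.0000, 2.0000)
after link 3: o_3 = (2.6699, -7.0000, -0.5000)

2.670 -7.000 -0.500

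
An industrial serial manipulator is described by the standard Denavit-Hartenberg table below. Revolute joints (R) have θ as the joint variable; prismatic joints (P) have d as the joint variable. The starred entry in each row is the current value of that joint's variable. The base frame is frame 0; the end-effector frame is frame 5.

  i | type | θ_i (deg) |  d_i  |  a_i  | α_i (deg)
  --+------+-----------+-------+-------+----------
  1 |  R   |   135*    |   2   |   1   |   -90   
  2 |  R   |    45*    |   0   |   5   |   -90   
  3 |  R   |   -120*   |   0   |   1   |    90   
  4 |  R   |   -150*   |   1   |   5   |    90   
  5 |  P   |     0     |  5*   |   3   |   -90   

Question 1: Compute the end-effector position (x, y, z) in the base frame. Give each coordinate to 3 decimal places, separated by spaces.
after link 1: o_1 = (-0.7071, 0.7071, 2.0000)
after link 2: o_2 = (-3.2071, 3.2071, -1.5355)
after link 3: o_3 = (-3.5695, 2.3447, -1.1820)
after link 4: o_4 = (-2.4638, 7.2495, -0.3328)
after link 5: o_5 = (0.7987, 10.2308, -4.1364)

0.799 10.231 -4.136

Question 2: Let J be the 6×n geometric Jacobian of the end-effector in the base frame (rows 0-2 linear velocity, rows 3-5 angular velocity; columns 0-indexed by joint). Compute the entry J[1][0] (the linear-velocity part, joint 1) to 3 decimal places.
0.799

axis z_0 = ẑ; lever o_n−o_0 = (0.7987,10.2308,-4.1364)
cross product → J_v[:, 0] = (-10.2308,0.7987,0.0000)
J_ω[:, 0] = z_0
entry J[1][0] = 0.7987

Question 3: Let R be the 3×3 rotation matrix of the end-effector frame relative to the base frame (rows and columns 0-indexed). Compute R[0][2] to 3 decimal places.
0.787

End-effector z-axis (col 2 of R) = (0.7866,-0.0795,0.6124)
R[0][2] = 0.7866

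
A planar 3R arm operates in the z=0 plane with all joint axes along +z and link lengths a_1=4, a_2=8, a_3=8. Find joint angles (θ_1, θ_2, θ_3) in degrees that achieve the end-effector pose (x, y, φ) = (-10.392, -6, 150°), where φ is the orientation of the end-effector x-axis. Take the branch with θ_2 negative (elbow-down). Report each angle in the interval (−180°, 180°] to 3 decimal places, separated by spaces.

-68.210 -60.002 -81.788

wrist centre = target − a_3·(cos φ, sin φ) = (-3.4638, -10.0000)
cos θ_2 = (111.9979−4²−8²)/(2·4·8) = 0.5000; θ_2 = -60.0022° (elbow-down)
β = atan2(-10.0000,-3.4638) = -109.1050°; ψ = atan2(-6.9284,7.9997) = -40.8950°
θ_1 = β − ψ = -68.2101°
θ_3 = φ − θ_1 − θ_2 = -81.7877° (wrapped to (-180°,180°])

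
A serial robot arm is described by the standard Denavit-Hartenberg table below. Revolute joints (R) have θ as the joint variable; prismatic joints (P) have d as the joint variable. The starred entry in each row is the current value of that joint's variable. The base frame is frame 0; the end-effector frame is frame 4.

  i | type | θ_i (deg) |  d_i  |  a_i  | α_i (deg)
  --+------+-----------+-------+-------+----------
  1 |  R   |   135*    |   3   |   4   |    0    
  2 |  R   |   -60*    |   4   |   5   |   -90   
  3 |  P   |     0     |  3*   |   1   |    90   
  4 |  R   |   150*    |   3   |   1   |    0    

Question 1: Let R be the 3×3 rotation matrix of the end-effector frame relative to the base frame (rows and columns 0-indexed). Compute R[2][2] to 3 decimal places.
1.000

End-effector z-axis (col 2 of R) = (-0.0000,0.0000,1.0000)
R[2][2] = 1.0000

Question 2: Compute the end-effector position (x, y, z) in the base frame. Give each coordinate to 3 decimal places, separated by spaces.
after link 1: o_1 = (-2.8284, 2.8284, 3.0000)
after link 2: o_2 = (-1.5343, 7.6581, 7.0000)
after link 3: o_3 = (-4.1733, 9.4004, 7.0000)
after link 4: o_4 = (-4.8804, 8.6933, 10.0000)

-4.880 8.693 10.000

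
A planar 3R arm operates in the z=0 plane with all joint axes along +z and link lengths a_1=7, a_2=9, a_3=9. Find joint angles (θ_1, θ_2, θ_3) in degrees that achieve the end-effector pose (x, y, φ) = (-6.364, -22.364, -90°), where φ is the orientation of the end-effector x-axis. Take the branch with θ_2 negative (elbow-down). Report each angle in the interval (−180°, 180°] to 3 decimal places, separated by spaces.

-90.001 -44.999 45.000

wrist centre = target − a_3·(cos φ, sin φ) = (-6.3640, -13.3640)
cos θ_2 = (219.0970−7²−9²)/(2·7·9) = 0.7071; θ_2 = -44.9990° (elbow-down)
β = atan2(-13.3640,-6.3640) = -115.4640°; ψ = atan2(-6.3639,13.3641) = -25.4634°
θ_1 = β − ψ = -90.0006°
θ_3 = φ − θ_1 − θ_2 = 44.9996° (wrapped to (-180°,180°])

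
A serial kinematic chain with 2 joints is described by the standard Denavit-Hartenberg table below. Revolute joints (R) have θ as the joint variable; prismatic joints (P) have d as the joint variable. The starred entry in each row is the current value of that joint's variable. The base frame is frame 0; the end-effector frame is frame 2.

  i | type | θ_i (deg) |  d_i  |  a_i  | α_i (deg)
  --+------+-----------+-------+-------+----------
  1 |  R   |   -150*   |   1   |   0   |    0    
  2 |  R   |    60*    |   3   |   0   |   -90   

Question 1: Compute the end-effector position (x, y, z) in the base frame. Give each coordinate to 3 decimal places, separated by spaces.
0.000 0.000 4.000

after link 1: o_1 = (0.0000, 0.0000, 1.0000)
after link 2: o_2 = (0.0000, 0.0000, 4.0000)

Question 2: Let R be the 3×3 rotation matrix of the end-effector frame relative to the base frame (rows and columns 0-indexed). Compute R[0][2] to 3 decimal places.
End-effector z-axis (col 2 of R) = (1.0000,-0.0000,0.0000)
R[0][2] = 1.0000

1.000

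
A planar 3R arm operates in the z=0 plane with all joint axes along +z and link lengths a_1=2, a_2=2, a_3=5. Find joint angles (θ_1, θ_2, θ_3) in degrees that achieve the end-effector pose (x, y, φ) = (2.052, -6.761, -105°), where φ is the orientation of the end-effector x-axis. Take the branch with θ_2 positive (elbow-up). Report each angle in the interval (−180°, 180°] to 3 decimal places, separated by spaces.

-45.005 30.024 -90.018

wrist centre = target − a_3·(cos φ, sin φ) = (3.3461, -1.9314)
cos θ_2 = (14.9265−2²−2²)/(2·2·2) = 0.8658; θ_2 = 30.0237° (elbow-up)
β = atan2(-1.9314,3.3461) = -29.9936°; ψ = atan2(1.0007,3.7316) = 15.0119°
θ_1 = β − ψ = -45.0055°
θ_3 = φ − θ_1 − θ_2 = -90.0183° (wrapped to (-180°,180°])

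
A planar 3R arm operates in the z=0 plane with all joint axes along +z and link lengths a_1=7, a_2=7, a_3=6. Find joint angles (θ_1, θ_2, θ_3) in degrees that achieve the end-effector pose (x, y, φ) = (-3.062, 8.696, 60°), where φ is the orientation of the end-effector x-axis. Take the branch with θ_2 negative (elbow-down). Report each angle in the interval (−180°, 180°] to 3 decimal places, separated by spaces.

-149.999 -120.002 -29.999

wrist centre = target − a_3·(cos φ, sin φ) = (-6.0620, 3.4998)
cos θ_2 = (48.9968−7²−7²)/(2·7·7) = -0.5000; θ_2 = -120.0022° (elbow-down)
β = atan2(3.4998,-6.0620) = 150.0004°; ψ = atan2(-6.0620,3.4998) = -60.0011°
θ_1 = β − ψ = 210.0014°
θ_3 = φ − θ_1 − θ_2 = -29.9993° (wrapped to (-180°,180°])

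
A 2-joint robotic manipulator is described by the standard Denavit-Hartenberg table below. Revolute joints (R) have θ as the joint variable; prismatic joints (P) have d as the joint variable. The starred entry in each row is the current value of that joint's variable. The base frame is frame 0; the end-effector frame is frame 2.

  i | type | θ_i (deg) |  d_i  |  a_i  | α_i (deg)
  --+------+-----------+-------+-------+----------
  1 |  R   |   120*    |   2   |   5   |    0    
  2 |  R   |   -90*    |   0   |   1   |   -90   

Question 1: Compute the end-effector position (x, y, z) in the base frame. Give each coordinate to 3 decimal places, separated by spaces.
-1.634 4.830 2.000

after link 1: o_1 = (-2.5000, 4.3301, 2.0000)
after link 2: o_2 = (-1.6340, 4.8301, 2.0000)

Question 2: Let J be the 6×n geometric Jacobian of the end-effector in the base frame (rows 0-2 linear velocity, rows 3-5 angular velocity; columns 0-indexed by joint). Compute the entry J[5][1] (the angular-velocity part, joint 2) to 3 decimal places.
1.000

axis z_1 = (0.0000,0.0000,1.0000); lever o_n−o_1 = (0.8660,0.5000,0.0000)
cross product → J_v[:, 1] = (-0.5000,0.8660,0.0000)
J_ω[:, 1] = z_1
entry J[5][1] = 1.0000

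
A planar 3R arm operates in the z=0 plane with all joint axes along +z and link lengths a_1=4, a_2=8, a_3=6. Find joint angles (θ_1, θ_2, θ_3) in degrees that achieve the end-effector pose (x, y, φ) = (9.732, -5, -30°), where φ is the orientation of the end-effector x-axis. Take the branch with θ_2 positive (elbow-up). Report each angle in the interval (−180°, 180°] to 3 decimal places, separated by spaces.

wrist centre = target − a_3·(cos φ, sin φ) = (4.5358, -2.0000)
cos θ_2 = (24.5739−4²−8²)/(2·4·8) = -0.8660; θ_2 = 150.0008° (elbow-up)
β = atan2(-2.0000,4.5358) = -23.7942°; ψ = atan2(3.9999,-2.9283) = 126.2072°
θ_1 = β − ψ = -150.0015°
θ_3 = φ − θ_1 − θ_2 = -29.9994° (wrapped to (-180°,180°])

-150.001 150.001 -29.999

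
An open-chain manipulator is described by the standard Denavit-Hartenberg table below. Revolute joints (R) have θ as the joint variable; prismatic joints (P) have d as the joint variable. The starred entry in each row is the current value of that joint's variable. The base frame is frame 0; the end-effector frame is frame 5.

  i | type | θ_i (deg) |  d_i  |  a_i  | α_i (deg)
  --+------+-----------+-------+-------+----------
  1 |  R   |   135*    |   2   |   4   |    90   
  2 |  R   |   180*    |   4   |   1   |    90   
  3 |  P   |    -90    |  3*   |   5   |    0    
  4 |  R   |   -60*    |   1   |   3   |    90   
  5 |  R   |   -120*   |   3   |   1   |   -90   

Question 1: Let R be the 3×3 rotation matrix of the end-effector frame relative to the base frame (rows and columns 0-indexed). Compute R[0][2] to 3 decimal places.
-0.837

End-effector z-axis (col 2 of R) = (-0.8365,0.2241,-0.5000)
R[0][2] = -0.8365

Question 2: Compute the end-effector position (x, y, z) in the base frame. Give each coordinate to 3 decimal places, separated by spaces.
-4.467 4.959 5.134

after link 1: o_1 = (-2.8284, 2.8284, 2.0000)
after link 2: o_2 = (0.7071, 4.9497, 2.0000)
after link 3: o_3 = (-2.8284, 1.4142, 5.0000)
after link 4: o_4 = (-5.7262, 2.1907, 6.0000)
after link 5: o_5 = (-4.4668, 4.9590, 5.1340)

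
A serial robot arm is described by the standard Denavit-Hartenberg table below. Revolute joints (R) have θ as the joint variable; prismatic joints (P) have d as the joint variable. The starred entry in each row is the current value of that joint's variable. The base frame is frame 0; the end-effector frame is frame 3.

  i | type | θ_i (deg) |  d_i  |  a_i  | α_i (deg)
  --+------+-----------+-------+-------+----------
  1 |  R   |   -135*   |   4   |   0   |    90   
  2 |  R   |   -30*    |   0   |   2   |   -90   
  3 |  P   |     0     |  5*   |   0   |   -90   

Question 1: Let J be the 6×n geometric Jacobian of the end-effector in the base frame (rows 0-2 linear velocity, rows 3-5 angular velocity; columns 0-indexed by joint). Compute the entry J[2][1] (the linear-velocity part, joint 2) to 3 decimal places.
4.232

axis z_1 = (-0.7071,0.7071,0.0000); lever o_n−o_1 = (-2.9925,-2.9925,3.3301)
cross product → J_v[:, 1] = (2.3548,2.3548,4.2321)
J_ω[:, 1] = z_1
entry J[2][1] = 4.2321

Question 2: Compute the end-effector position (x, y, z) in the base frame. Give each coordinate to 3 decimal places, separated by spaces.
-2.993 -2.993 7.330

after link 1: o_1 = (0.0000, 0.0000, 4.0000)
after link 2: o_2 = (-1.2247, -1.2247, 3.0000)
after link 3: o_3 = (-2.9925, -2.9925, 7.3301)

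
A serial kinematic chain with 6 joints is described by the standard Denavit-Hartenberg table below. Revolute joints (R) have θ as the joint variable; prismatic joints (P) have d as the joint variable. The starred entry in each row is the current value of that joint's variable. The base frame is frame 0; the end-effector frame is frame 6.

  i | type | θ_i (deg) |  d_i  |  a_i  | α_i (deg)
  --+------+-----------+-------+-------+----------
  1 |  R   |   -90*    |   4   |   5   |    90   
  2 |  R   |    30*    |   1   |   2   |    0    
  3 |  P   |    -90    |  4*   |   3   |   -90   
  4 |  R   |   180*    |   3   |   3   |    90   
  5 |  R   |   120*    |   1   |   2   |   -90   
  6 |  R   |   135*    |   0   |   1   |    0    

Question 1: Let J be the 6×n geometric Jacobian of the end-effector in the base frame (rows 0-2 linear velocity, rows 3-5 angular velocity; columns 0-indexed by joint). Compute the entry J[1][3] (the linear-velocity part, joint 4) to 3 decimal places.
0.146

axis z_3 = (0.0000,-0.8660,0.5000); lever o_n−o_3 = (0.2929,-2.3910,4.0981)
cross product → J_v[:, 3] = (-2.3536,0.1464,0.2537)
J_ω[:, 3] = z_3
entry J[1][3] = 0.1464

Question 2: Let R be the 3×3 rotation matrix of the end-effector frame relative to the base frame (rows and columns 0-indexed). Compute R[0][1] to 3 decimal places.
End-effector y-axis (col 1 of R) = (0.7071,0.7071,-0.0000)
R[0][1] = 0.7071

0.707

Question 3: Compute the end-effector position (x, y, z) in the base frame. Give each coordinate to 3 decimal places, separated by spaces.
-4.707 -10.623 6.500

after link 1: o_1 = (0.0000, -5.0000, 4.0000)
after link 2: o_2 = (-1.0000, -6.7321, 5.0000)
after link 3: o_3 = (-5.0000, -8.2321, 2.4019)
after link 4: o_4 = (-5.0000, -9.3301, 6.5000)
after link 5: o_5 = (-4.0000, -11.3301, 6.5000)
after link 6: o_6 = (-4.7071, -10.6230, 6.5000)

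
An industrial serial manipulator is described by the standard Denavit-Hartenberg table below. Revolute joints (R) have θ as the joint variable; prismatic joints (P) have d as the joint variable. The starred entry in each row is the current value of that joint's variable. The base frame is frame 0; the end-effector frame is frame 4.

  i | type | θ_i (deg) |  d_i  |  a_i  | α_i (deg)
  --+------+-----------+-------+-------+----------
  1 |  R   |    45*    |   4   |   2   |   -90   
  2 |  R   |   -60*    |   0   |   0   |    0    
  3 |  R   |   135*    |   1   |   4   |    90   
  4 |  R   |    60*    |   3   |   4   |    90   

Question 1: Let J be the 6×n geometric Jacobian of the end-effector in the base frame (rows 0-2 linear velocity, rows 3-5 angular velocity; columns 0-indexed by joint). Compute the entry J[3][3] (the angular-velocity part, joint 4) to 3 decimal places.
0.683

axis z_3 = (0.6830,0.6830,0.2588); lever o_n−o_3 = (-0.0344,4.8646,-1.1554)
cross product → J_v[:, 3] = (-2.0482,0.7802,3.3461)
J_ω[:, 3] = z_3
entry J[3][3] = 0.6830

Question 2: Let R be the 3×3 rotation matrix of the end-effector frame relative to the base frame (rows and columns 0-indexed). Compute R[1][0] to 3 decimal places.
0.704

End-effector x-axis (col 0 of R) = (-0.5209,0.7039,-0.4830)
R[1][0] = 0.7039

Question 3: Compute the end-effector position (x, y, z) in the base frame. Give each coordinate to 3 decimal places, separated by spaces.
after link 1: o_1 = (1.4142, 1.4142, 4.0000)
after link 2: o_2 = (1.4142, 1.4142, 4.0000)
after link 3: o_3 = (1.4392, 2.8534, 0.1363)
after link 4: o_4 = (1.4047, 7.7179, -1.0191)

1.405 7.718 -1.019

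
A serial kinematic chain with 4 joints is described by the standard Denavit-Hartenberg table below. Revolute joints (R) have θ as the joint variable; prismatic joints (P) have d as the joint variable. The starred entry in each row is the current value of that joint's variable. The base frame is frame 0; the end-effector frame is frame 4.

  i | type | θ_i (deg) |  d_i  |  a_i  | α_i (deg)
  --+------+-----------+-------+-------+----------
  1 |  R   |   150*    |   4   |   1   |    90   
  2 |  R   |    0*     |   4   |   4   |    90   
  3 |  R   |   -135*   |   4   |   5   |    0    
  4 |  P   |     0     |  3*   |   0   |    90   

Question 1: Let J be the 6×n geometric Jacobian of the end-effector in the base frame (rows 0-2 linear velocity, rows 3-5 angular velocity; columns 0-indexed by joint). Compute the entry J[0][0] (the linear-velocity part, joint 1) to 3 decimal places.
axis z_0 = ẑ; lever o_n−o_0 = (-1.0360,1.1345,-3.0000)
cross product → J_v[:, 0] = (-1.1345,-1.0360,0.0000)
J_ω[:, 0] = z_0
entry J[0][0] = -1.1345

-1.134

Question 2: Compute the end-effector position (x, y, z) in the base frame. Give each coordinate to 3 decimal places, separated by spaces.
after link 1: o_1 = (-0.8660, 0.5000, 4.0000)
after link 2: o_2 = (-2.3301, 5.9641, 4.0000)
after link 3: o_3 = (-1.0360, 1.1345, -0.0000)
after link 4: o_4 = (-1.0360, 1.1345, -3.0000)

-1.036 1.134 -3.000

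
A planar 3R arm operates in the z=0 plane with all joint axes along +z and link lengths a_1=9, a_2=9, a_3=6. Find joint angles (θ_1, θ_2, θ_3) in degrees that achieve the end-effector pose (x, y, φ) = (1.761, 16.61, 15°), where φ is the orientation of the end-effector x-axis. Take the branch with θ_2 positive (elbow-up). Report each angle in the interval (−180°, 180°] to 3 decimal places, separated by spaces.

wrist centre = target − a_3·(cos φ, sin φ) = (-4.0346, 15.0571)
cos θ_2 = (242.9935−9²−9²)/(2·9·9) = 0.5000; θ_2 = 60.0027° (elbow-up)
β = atan2(15.0571,-4.0346) = 105.0001°; ψ = atan2(7.7944,13.4996) = 30.0013°
θ_1 = β − ψ = 74.9987°
θ_3 = φ − θ_1 − θ_2 = -120.0014° (wrapped to (-180°,180°])

74.999 60.003 -120.001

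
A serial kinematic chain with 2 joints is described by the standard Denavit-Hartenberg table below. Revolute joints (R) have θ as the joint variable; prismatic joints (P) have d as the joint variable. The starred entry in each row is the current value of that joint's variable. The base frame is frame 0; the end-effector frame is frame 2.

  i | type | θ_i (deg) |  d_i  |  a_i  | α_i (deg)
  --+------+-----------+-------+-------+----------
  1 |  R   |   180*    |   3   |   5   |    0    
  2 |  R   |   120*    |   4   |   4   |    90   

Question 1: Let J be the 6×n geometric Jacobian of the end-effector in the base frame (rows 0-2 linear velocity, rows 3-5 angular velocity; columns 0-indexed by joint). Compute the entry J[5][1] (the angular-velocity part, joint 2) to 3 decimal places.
axis z_1 = (0.0000,0.0000,1.0000); lever o_n−o_1 = (2.0000,-3.4641,4.0000)
cross product → J_v[:, 1] = (3.4641,2.0000,-0.0000)
J_ω[:, 1] = z_1
entry J[5][1] = 1.0000

1.000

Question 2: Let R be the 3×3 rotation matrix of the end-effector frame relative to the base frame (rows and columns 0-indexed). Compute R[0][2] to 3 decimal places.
-0.866

End-effector z-axis (col 2 of R) = (-0.8660,-0.5000,0.0000)
R[0][2] = -0.8660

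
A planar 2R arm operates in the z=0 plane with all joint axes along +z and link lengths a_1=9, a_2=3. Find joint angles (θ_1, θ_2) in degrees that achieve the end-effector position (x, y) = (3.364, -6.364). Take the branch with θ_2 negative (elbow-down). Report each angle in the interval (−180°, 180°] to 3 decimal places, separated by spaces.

-45.000 -134.999

cos θ_2 = (51.8170−9²−3²)/(2·9·3) = -0.7071; θ_2 = -134.9989° (elbow-down)
β = atan2(-6.3640,3.3640) = -62.1391°; ψ = atan2(-2.1214,6.8787) = -17.1395°
θ_1 = β − ψ = -44.9996°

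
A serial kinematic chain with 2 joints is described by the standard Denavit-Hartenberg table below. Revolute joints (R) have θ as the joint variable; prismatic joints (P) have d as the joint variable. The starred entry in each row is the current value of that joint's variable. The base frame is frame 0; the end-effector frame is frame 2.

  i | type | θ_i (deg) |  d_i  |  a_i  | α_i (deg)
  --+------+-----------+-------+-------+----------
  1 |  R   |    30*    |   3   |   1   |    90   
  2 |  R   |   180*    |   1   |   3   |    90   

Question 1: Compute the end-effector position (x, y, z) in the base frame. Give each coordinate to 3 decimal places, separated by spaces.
after link 1: o_1 = (0.8660, 0.5000, 3.0000)
after link 2: o_2 = (-1.2321, -1.8660, 3.0000)

-1.232 -1.866 3.000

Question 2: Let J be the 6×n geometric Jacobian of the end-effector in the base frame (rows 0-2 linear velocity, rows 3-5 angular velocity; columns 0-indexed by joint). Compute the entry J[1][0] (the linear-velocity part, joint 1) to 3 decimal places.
axis z_0 = ẑ; lever o_n−o_0 = (-1.2321,-1.8660,3.0000)
cross product → J_v[:, 0] = (1.8660,-1.2321,0.0000)
J_ω[:, 0] = z_0
entry J[1][0] = -1.2321

-1.232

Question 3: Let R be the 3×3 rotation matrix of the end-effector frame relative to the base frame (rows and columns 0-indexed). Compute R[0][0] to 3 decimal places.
End-effector x-axis (col 0 of R) = (-0.8660,-0.5000,0.0000)
R[0][0] = -0.8660

-0.866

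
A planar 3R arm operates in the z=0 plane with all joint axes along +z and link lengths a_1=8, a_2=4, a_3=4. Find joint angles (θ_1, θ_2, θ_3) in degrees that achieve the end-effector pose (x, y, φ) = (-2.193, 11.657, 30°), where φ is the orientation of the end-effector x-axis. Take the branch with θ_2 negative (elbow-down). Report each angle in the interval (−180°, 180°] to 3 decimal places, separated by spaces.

wrist centre = target − a_3·(cos φ, sin φ) = (-5.6571, 9.6570)
cos θ_2 = (125.2604−8²−4²)/(2·8·4) = 0.7072; θ_2 = -44.9929° (elbow-down)
β = atan2(9.6570,-5.6571) = 120.3619°; ψ = atan2(-2.8281,10.8288) = -14.6366°
θ_1 = β − ψ = 134.9985°
θ_3 = φ − θ_1 − θ_2 = -60.0056° (wrapped to (-180°,180°])

134.999 -44.993 -60.006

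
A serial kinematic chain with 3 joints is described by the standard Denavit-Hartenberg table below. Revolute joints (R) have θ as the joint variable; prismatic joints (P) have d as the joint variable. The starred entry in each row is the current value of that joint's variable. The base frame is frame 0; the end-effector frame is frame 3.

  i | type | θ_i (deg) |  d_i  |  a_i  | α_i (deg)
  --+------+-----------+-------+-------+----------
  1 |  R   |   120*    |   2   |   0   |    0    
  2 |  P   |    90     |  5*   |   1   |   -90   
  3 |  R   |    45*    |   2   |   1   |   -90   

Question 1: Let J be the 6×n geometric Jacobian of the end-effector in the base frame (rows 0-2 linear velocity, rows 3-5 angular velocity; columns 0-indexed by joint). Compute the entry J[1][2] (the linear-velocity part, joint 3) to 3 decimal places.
0.354

axis z_2 = (0.5000,-0.8660,0.0000); lever o_n−o_2 = (0.3876,-2.0856,-0.7071)
cross product → J_v[:, 2] = (0.6124,0.3536,-0.7071)
J_ω[:, 2] = z_2
entry J[1][2] = 0.3536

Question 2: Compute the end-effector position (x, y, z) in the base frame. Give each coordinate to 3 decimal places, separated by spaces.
after link 1: o_1 = (0.0000, 0.0000, 2.0000)
after link 2: o_2 = (-0.8660, -0.5000, 7.0000)
after link 3: o_3 = (-0.4784, -2.5856, 6.2929)

-0.478 -2.586 6.293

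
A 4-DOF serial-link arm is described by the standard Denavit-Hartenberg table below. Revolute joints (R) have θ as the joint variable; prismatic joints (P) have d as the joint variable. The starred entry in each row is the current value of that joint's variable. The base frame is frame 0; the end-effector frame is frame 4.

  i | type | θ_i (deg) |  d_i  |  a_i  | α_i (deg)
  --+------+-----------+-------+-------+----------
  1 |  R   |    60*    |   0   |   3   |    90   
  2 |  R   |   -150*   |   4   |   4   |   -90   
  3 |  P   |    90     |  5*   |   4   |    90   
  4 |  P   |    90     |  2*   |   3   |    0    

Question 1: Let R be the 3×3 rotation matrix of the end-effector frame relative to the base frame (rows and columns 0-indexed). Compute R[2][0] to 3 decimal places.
-0.866

End-effector x-axis (col 0 of R) = (0.2500,0.4330,-0.8660)
R[2][0] = -0.8660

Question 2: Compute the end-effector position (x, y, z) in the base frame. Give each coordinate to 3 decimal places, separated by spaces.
0.902 1.562 -9.928

after link 1: o_1 = (1.5000, 2.5981, 0.0000)
after link 2: o_2 = (3.2321, -2.4019, -2.0000)
after link 3: o_3 = (1.0179, 1.7631, -6.3301)
after link 4: o_4 = (0.9019, 1.5622, -9.9282)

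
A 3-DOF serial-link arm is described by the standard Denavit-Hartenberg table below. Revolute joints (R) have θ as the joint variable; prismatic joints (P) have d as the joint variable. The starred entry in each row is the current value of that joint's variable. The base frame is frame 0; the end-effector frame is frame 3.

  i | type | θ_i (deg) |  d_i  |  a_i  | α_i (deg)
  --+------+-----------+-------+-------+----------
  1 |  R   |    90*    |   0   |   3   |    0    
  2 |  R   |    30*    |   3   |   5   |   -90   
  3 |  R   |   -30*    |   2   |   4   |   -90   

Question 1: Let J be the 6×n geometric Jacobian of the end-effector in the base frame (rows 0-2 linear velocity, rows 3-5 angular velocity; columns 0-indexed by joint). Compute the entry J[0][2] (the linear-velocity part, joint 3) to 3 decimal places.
axis z_2 = (-0.8660,-0.5000,0.0000); lever o_n−o_2 = (-3.4641,2.0000,2.0000)
cross product → J_v[:, 2] = (-1.0000,1.7321,-3.4641)
J_ω[:, 2] = z_2
entry J[0][2] = -1.0000

-1.000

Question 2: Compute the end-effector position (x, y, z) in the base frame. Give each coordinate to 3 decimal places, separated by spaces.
-5.964 9.330 5.000

after link 1: o_1 = (0.0000, 3.0000, 0.0000)
after link 2: o_2 = (-2.5000, 7.3301, 3.0000)
after link 3: o_3 = (-5.9641, 9.3301, 5.0000)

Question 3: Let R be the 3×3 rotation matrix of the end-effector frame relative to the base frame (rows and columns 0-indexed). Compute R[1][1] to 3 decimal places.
0.500

End-effector y-axis (col 1 of R) = (0.8660,0.5000,-0.0000)
R[1][1] = 0.5000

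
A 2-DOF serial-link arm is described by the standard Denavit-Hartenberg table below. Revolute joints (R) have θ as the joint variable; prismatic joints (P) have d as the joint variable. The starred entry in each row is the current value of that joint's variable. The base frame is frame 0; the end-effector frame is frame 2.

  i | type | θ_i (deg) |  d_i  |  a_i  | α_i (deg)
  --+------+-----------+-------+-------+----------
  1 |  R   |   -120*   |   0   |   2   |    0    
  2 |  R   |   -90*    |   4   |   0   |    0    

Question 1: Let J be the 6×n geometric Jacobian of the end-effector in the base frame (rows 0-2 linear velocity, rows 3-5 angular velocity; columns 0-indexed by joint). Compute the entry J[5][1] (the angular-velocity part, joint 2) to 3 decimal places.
1.000

axis z_1 = (0.0000,0.0000,1.0000); lever o_n−o_1 = (0.0000,0.0000,4.0000)
cross product → J_v[:, 1] = (0.0000,0.0000,0.0000)
J_ω[:, 1] = z_1
entry J[5][1] = 1.0000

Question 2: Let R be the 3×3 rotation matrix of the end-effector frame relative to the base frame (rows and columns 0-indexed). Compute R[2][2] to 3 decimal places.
1.000

End-effector z-axis (col 2 of R) = (0.0000,0.0000,1.0000)
R[2][2] = 1.0000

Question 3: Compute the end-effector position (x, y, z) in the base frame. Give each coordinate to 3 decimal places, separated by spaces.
after link 1: o_1 = (-1.0000, -1.7321, 0.0000)
after link 2: o_2 = (-1.0000, -1.7321, 4.0000)

-1.000 -1.732 4.000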